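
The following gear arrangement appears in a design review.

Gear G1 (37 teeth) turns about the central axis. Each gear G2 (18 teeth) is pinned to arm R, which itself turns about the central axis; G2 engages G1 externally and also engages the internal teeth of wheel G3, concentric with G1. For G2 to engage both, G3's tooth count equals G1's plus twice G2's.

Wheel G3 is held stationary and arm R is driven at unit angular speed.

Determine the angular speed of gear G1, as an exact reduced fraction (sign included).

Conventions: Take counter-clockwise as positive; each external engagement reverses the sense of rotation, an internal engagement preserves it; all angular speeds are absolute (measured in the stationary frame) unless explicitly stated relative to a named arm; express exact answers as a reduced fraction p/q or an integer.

planetary set (37T centre, 18T on arm, 73T internal) — Willis relation
ring teeth: 37 + 2·18 = 73
37(ω_sun−ω_arm) = −73(ω_ring−ω_arm),  ω_ring = 0, ω_arm = 1
ω_sun = 1 − (73/37)(0−1) = 110/37
exact speed ratio = 110/37

110/37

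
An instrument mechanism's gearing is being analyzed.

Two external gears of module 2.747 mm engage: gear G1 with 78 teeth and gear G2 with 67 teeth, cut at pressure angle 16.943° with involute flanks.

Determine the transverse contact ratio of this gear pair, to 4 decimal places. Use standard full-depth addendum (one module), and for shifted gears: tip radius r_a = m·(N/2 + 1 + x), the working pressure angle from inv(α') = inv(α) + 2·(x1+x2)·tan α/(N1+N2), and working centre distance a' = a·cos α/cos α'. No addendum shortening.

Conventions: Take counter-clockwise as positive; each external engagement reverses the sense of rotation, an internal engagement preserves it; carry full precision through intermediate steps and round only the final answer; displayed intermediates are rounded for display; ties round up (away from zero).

2.0229

single-mesh involute tooth geometry (78T engaging 67T at module 2.747)
base radii: r_b1 = 102.482908, r_b2 = 88.030190
tip radii: r_a1 = 109.880000, r_a2 = 94.771500
no profile shift: α' = α, a' = a
action lengths: √(r_a1²−r_b1²) = 39.634178, √(r_a2²−r_b2²) = 35.104457
base pitch p_b = π·m·cos α = 8.255373
CR = (39.634178 + 35.104457 − 199.157500·sin 16.94300°)/8.255373 = 2.022939
contact ratio ≈ 2.0229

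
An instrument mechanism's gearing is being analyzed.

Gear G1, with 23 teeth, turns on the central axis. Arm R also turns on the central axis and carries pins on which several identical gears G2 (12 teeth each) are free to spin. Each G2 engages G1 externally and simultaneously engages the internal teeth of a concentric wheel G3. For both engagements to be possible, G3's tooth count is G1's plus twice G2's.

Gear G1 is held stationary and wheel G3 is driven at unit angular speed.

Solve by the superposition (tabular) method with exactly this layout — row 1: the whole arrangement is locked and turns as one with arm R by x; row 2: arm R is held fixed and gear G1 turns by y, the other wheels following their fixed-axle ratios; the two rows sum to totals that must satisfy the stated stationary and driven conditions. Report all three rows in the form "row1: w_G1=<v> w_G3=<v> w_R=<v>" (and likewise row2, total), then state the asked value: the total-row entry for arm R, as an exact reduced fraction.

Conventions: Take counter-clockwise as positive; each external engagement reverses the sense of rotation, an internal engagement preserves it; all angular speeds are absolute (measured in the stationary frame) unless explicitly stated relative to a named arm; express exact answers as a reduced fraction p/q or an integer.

row1: w_G1=47/70 w_G3=47/70 w_R=47/70
row2: w_G1=-47/70 w_G3=23/70 w_R=0
total: w_G1=0 w_G3=1 w_R=47/70
asked value: 47/70

recognized (axles ride arm R): planetary set, 23/12/47 teeth
superposition row 1 [locked train]: every member turns x
row 2 (arm held, sun turns y): ω_ring = −(23/47)·y, ω_arm = 0
boundary: total ω_sun = x + y = 0 and total ω_ring = x − (23/47)·y = 1  ⇒  y = -47/70, x = 47/70
row 2 ring = −(23/47)·(-47/70) = 23/70
totals (row 1 + row 2): sun 47/70 + (-47/70) = 0, ring 47/70 + 23/70 = 1, arm 47/70 + 0 = 47/70
asked cell (total, arm) = 47/70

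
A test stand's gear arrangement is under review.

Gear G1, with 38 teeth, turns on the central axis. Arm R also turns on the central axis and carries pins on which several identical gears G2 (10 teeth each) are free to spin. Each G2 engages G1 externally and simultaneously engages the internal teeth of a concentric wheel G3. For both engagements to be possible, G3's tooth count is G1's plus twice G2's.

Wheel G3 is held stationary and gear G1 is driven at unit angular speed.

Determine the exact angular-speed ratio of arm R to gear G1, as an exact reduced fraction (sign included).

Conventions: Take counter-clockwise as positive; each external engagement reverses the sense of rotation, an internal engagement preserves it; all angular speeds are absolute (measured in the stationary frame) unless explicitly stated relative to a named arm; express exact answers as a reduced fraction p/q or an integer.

planetary set (38T centre, 10T on arm, 58T internal) — Willis relation
ring teeth: 38 + 2·10 = 58
38(ω_sun−ω_arm) = −58(ω_ring−ω_arm),  ω_ring = 0, ω_sun = 1
38(1−ω_arm) = −58(0−ω_arm)  ⇒  96·ω_arm = 38  ⇒  ω_arm = 19/48
ω_out/ω_in = 19/48

19/48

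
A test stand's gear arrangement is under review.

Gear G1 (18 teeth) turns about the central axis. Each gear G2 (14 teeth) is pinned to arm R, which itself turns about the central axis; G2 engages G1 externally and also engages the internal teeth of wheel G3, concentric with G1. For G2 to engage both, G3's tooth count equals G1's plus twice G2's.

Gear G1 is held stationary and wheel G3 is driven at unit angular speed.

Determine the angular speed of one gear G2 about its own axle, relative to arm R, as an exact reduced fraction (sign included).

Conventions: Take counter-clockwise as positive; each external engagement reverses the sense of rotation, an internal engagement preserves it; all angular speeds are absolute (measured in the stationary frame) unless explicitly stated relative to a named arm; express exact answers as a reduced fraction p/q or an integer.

207/224

planetary set (18T centre, 14T on arm, 46T internal) — Willis relation
ring teeth: 18 + 2·14 = 46
18(ω_sun−ω_arm) = −46(ω_ring−ω_arm),  ω_sun = 0, ω_ring = 1
18(0−ω_arm) = −46(1−ω_arm)  ⇒  64·ω_arm = 46  ⇒  ω_arm = 23/32
sun–planet mesh: 18·(0−23/32) = −14·(ω_p−ω_arm)  ⇒  ω_p−ω_arm = 207/224
exact speed ratio = 207/224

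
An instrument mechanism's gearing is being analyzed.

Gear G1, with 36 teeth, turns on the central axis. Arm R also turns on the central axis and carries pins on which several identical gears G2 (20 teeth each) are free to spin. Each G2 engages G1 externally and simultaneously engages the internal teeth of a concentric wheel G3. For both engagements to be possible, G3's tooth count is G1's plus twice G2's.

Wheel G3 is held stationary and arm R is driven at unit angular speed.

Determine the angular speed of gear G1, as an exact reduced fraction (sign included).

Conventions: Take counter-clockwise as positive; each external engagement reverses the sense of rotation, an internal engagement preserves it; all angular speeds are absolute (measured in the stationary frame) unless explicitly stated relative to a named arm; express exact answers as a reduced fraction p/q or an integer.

recognized (axles ride arm R): planetary set, 36/20/76 teeth
ring teeth: 36 + 2·20 = 76
36(ω_sun−ω_arm) = −76(ω_ring−ω_arm),  ω_ring = 0, ω_arm = 1
ω_sun = 1 − (76/36)(0−1) = 28/9
exact speed ratio = 28/9

28/9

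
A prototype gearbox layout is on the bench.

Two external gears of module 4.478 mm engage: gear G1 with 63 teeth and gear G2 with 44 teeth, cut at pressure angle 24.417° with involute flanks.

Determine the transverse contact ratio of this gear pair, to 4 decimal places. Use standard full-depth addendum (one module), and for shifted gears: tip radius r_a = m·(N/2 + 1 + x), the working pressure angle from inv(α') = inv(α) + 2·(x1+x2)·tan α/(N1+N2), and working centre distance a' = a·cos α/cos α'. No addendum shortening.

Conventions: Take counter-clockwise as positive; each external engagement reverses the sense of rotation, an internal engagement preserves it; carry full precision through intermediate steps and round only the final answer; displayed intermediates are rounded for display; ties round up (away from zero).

1.5618

topology: single-mesh involute geometry — m = 4.478, 63T/44T pair
base radii: r_b1 = 128.441010, r_b2 = 89.704832
tip radii: r_a1 = 145.535000, r_a2 = 102.994000
no profile shift: α' = α, a' = a
action lengths: √(r_a1²−r_b1²) = 68.434956, √(r_a2²−r_b2²) = 50.604418
base pitch p_b = π·m·cos α = 12.809820
CR = (68.434956 + 50.604418 − 239.573000·sin 24.41700°)/12.809820 = 1.561769
contact ratio ≈ 1.5618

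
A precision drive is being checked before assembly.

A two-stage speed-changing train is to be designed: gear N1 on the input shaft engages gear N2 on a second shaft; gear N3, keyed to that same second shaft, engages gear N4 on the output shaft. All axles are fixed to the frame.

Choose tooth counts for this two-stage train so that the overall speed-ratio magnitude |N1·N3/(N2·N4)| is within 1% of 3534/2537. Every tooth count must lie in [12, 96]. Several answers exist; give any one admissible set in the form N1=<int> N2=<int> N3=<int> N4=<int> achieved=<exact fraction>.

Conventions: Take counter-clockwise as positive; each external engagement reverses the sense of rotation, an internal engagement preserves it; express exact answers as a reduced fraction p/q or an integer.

N1=38 N2=43 N3=93 N4=59 achieved=3534/2537

class = fixed-axis compound train [2-stage, 3534/2537 wanted]
target = 3534/2537 in lowest terms: an exact hit needs N1·N3 = k·3534 and N2·N4 = k·2537 for one integer k, every count in [12, 96]; additionally prefer no 1:1 stage (N1 ≠ N2, N3 ≠ N4)
k = 1: N1·N3 = 3534 = 38·93, N2·N4 = 2537 = 43·59
achieved = 38·93/(43·59) = 3534/2537; |achieved − target| = 0 ≤ 1767/126850 ✓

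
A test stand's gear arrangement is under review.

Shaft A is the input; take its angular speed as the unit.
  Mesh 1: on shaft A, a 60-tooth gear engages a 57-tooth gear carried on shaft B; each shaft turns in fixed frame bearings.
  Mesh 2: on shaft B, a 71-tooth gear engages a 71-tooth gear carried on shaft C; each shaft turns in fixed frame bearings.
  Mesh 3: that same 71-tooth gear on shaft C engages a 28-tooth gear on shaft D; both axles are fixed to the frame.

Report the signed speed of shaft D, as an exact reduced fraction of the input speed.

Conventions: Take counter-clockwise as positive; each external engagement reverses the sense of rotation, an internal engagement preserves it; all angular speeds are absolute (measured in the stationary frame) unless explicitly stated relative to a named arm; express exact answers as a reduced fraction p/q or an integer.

-355/133

3-mesh fixed-axis compound train (all bearings frame-fixed)
mesh 1 [60T→57T]: |ω|/ω_in = 1×60/57 = 20/19, sense flips to −
mesh 2 [71T→71T]: |ω|/ω_in = (20/19)×71/71 = 20/19, sense flips to +
mesh 3 [71T→28T]: |ω|/ω_in = (20/19)×71/28 = 355/133, sense flips to −
signed output speed (× input speed) = -355/133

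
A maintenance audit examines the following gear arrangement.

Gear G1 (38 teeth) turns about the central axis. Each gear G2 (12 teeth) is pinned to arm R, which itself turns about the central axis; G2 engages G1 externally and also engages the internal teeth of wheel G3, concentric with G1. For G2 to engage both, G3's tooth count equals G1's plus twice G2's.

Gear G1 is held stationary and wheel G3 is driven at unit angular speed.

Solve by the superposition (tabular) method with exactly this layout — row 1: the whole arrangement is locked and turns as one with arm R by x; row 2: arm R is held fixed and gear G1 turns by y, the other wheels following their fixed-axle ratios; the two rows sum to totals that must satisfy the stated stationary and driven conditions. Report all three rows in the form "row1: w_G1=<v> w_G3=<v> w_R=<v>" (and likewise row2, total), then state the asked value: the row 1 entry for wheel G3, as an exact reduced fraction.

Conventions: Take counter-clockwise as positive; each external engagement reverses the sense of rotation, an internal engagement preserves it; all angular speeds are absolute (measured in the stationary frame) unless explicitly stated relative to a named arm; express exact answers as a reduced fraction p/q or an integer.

row1: w_G1=31/50 w_G3=31/50 w_R=31/50
row2: w_G1=-31/50 w_G3=19/50 w_R=0
total: w_G1=0 w_G3=1 w_R=31/50
asked value: 31/50

recognized (axles ride arm R): planetary set, 38/12/62 teeth
superposition row 1 [locked train]: every member turns x
row 2 (arm held, sun turns y): ω_ring = −(38/62)·y, ω_arm = 0
boundary: total ω_sun = x + y = 0 and total ω_ring = x − (38/62)·y = 1  ⇒  y = -31/50, x = 31/50
row 2 ring = −(38/62)·(-31/50) = 19/50
totals (row 1 + row 2): sun 31/50 + (-31/50) = 0, ring 31/50 + 19/50 = 1, arm 31/50 + 0 = 31/50
asked cell (row1, ring) = 31/50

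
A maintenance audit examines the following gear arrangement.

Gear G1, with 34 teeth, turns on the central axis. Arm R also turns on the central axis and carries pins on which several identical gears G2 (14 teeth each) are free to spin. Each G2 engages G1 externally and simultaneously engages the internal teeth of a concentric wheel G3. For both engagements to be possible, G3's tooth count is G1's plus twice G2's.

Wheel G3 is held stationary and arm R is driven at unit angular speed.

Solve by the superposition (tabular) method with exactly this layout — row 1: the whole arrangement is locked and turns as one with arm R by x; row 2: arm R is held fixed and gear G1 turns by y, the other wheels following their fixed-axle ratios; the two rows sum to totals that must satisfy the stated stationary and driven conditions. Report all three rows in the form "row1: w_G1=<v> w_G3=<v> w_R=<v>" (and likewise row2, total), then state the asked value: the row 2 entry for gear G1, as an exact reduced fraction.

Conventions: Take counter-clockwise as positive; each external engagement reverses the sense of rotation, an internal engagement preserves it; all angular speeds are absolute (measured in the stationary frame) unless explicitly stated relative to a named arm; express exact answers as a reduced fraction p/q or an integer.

planetary set (34T centre, 14T on arm, 62T internal) — Willis relation
row 1: whole set turns with the arm by x
row 2 (arm held, sun turns y): ω_ring = −(34/62)·y, ω_arm = 0
boundary: total ω_ring = x − (34/62)·y = 0 and total ω_arm = x = 1  ⇒  y = 31/17, x = 1
row 2 ring = −(34/62)·31/17 = -1
totals (row 1 + row 2): sun 1 + 31/17 = 48/17, ring 1 + (-1) = 0, arm 1 + 0 = 1
asked cell (row2, sun) = 31/17

row1: w_G1=1 w_G3=1 w_R=1
row2: w_G1=31/17 w_G3=-1 w_R=0
total: w_G1=48/17 w_G3=0 w_R=1
asked value: 31/17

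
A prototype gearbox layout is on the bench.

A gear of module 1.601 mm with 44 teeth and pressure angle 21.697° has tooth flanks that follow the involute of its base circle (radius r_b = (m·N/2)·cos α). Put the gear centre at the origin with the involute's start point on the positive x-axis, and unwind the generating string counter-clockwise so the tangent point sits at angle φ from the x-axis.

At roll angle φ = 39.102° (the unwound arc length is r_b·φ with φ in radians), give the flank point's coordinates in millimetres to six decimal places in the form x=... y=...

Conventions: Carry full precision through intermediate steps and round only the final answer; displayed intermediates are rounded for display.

x=39.483093 y=3.308604

single-mesh involute tooth geometry (44T wheel at module 1.601)
pitch radius r_p = m·N/2 = 1.601·44/2 = 35.222000
base radius r_b = r_p·cos α = 35.222000·cos 21.697° = 32.726589
roll angle φ = 39.102° = 0.68245864 rad
x = r_b·(cos φ + φ·sin φ) = 39.483093
y = r_b·(sin φ − φ·cos φ) = 3.308604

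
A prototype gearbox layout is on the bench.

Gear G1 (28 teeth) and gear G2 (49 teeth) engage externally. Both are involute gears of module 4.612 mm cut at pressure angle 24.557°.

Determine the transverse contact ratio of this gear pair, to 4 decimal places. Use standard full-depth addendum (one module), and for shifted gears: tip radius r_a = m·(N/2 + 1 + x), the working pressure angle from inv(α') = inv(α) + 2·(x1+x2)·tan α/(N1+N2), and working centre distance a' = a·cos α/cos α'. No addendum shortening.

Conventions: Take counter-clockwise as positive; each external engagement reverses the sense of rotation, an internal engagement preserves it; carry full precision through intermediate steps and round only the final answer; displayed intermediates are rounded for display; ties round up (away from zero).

recognized (one external pair, fixed centres): single-mesh tooth geometry, m = 4.612, N1 = 28, N2 = 49
base radii: r_b1 = 58.727713, r_b2 = 102.773497
tip radii: r_a1 = 69.180000, r_a2 = 117.606000
no profile shift: α' = α, a' = a
action lengths: √(r_a1²−r_b1²) = 36.564028, √(r_a2²−r_b2²) = 57.173242
base pitch p_b = π·m·cos α = 13.178468
CR = (36.564028 + 57.173242 − 177.562000·sin 24.55700°)/13.178468 = 1.513287
contact ratio ≈ 1.5133

1.5133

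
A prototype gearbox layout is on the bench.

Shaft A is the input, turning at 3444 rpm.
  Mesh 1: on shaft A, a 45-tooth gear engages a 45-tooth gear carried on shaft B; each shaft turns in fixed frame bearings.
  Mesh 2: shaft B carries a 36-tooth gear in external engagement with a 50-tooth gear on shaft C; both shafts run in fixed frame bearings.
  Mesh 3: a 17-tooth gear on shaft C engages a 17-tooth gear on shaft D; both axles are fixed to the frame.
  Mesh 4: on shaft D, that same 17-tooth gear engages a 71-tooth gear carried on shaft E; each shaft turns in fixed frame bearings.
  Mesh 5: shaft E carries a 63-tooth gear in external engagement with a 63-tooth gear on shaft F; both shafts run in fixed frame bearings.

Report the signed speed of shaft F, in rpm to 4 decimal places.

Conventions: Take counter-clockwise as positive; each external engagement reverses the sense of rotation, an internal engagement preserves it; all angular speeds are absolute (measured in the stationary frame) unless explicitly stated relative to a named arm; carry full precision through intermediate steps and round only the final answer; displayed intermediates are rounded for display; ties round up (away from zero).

-593.7262 rpm

5-mesh fixed-axis compound train (all bearings frame-fixed)
mesh 1 [45T→45T]: ω = 3444.0000×45/45 = 3444.0000 rpm, sense flips to −
mesh 2 [36T→50T]: ω = 3444.0000×36/50 = 2479.6800 rpm, sense flips to +
mesh 3 [17T→17T]: ω = 2479.6800×17/17 = 2479.6800 rpm, sense flips to −
mesh 4 [17T→71T]: ω = 2479.6800×17/71 = 593.7262 rpm, sense flips to +
mesh 5 [63T→63T]: ω = 593.7262×63/63 = 593.7262 rpm, sense flips to −
signed output speed = -593.7262 rpm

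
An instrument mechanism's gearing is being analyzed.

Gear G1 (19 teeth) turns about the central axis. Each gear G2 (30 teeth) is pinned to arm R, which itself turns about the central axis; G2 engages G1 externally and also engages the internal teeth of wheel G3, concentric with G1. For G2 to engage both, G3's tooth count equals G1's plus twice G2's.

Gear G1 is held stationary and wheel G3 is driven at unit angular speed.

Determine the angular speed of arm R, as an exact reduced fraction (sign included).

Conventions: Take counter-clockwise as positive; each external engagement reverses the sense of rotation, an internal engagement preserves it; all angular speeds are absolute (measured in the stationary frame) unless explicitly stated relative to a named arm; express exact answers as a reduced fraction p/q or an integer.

class = planetary set [G3 = 19+2·30 = 79; Willis about the carrier]
ring teeth: 19 + 2·30 = 79
19(ω_sun−ω_arm) = −79(ω_ring−ω_arm),  ω_sun = 0, ω_ring = 1
19(0−ω_arm) = −79(1−ω_arm)  ⇒  98·ω_arm = 79  ⇒  ω_arm = 79/98
exact speed ratio = 79/98

79/98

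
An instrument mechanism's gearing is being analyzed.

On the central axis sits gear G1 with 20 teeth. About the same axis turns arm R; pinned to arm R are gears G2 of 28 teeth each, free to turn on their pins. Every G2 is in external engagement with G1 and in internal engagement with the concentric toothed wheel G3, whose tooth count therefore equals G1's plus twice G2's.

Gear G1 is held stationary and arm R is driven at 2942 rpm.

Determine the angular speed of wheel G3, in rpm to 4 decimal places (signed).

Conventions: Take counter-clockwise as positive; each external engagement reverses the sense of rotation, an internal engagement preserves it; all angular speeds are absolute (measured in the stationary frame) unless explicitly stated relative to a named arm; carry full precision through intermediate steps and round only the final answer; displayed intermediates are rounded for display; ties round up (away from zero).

class = planetary set [G3 = 20+2·28 = 76; Willis about the carrier]
normalise by the input: solve with ω_arm = 1, then scale by 2942 rpm
ring teeth: 20 + 2·28 = 76
20(ω_sun−ω_arm) = −76(ω_ring−ω_arm),  ω_sun = 0, ω_arm = 1
ω_ring = 1 − (20/76)(0−1) = 24/19
scale: ω_ring = 24/19 × 2942 rpm = +3716.2105 rpm

+3716.2105 rpm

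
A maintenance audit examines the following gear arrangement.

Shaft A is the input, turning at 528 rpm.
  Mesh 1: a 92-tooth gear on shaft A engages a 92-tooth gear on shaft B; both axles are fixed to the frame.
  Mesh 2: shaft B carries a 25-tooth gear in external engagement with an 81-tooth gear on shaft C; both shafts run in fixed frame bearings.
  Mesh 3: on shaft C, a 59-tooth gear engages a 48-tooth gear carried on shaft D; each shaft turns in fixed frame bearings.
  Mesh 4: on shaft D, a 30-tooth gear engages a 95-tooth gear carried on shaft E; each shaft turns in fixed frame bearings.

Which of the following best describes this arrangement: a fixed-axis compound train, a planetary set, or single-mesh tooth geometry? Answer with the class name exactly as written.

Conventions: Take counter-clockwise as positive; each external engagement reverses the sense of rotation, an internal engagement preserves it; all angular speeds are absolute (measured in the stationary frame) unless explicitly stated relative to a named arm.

fixed-axis compound train

recognized (5 fixed axles, 4 meshes): fixed-axis compound train
classification: fixed-axis compound train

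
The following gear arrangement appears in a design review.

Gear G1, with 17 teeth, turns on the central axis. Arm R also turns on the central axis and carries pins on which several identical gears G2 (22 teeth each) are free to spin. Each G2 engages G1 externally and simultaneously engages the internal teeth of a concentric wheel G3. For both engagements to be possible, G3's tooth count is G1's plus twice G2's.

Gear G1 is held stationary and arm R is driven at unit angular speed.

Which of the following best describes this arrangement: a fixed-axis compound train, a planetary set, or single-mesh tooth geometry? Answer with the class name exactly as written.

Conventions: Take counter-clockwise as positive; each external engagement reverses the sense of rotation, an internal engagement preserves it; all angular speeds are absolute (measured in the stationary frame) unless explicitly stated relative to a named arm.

topology: planetary set — G1 17T / G2 22T / G3 61T, arm = carrier (Willis)
classification: planetary set

planetary set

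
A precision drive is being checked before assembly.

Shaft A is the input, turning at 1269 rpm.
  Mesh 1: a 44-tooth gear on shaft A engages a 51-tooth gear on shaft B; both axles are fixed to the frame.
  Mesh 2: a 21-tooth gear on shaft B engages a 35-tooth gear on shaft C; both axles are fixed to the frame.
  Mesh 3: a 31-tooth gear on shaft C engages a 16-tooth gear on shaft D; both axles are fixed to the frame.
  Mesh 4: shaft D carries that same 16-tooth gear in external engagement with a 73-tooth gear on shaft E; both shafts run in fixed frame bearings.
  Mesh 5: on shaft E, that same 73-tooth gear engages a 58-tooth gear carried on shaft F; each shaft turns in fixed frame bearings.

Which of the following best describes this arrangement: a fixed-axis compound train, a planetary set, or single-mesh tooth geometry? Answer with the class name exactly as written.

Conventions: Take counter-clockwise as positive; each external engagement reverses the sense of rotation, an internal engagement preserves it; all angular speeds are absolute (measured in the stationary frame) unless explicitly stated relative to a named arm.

fixed-axis compound train

class = fixed-axis compound train [5 meshes; 5 ratios multiply, 5 sense flips]
classification: fixed-axis compound train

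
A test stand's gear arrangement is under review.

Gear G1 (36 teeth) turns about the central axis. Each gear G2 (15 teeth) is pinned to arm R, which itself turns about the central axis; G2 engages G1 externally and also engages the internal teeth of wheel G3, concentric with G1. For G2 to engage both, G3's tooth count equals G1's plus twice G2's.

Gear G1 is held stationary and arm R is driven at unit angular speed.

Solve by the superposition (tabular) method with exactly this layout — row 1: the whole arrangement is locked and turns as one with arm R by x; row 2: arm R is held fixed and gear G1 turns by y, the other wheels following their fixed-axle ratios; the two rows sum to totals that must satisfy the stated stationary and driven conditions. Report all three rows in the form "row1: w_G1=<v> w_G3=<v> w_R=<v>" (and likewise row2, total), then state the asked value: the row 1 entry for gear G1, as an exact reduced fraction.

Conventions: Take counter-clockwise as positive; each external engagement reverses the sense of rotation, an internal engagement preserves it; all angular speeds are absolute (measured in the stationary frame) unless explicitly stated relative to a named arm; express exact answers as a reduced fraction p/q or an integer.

row1: w_G1=1 w_G3=1 w_R=1
row2: w_G1=-1 w_G3=6/11 w_R=0
total: w_G1=0 w_G3=17/11 w_R=1
asked value: 1

recognized (axles ride arm R): planetary set, 36/15/66 teeth
row 1: whole set turns with the arm by x
row 2: sun turns y, ring = −(36/66)·y, arm 0
boundary: total ω_sun = x + y = 0 and total ω_arm = x = 1  ⇒  y = -1, x = 1
row 2 ring = −(36/66)·(-1) = 6/11
totals (row 1 + row 2): sun 1 + (-1) = 0, ring 1 + 6/11 = 17/11, arm 1 + 0 = 1
asked cell (row1, sun) = 1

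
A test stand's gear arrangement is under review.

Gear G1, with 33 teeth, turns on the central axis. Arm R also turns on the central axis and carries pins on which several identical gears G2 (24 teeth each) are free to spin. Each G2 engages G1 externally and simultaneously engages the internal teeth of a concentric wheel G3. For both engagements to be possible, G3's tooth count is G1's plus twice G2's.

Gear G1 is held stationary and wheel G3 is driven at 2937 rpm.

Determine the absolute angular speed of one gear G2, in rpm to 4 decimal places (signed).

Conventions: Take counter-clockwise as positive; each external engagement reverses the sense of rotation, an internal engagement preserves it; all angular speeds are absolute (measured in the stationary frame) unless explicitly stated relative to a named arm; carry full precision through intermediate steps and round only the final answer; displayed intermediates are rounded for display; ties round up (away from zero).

+4956.1875 rpm

recognized (axles ride arm R): planetary set, 33/24/81 teeth
normalise by the input: solve with ω_ring = 1, then scale by 2937 rpm
ring teeth: 33 + 2·24 = 81
33(ω_sun−ω_arm) = −81(ω_ring−ω_arm),  ω_sun = 0, ω_ring = 1
33(0−ω_arm) = −81(1−ω_arm)  ⇒  114·ω_arm = 81  ⇒  ω_arm = 27/38
sun–planet mesh: 33·(0−27/38) = −24·(ω_p−ω_arm)  ⇒  ω_p−ω_arm = 297/304
ω_p = 27/38 + 297/304 = 27/16
scale: ω_p = 27/16 × 2937 rpm = +4956.1875 rpm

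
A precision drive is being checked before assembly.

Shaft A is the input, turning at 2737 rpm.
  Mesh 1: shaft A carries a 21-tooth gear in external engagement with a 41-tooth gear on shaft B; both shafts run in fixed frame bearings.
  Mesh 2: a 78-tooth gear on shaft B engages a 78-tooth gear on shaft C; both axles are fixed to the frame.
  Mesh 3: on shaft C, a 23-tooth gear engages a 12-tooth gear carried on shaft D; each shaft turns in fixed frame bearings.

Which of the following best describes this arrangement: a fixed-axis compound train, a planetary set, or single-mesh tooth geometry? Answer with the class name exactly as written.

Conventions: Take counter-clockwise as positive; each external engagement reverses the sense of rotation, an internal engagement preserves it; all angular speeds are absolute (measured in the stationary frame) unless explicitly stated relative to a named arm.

fixed-axis compound train

class = fixed-axis compound train [3 meshes; 3 ratios multiply, 3 sense flips]
classification: fixed-axis compound train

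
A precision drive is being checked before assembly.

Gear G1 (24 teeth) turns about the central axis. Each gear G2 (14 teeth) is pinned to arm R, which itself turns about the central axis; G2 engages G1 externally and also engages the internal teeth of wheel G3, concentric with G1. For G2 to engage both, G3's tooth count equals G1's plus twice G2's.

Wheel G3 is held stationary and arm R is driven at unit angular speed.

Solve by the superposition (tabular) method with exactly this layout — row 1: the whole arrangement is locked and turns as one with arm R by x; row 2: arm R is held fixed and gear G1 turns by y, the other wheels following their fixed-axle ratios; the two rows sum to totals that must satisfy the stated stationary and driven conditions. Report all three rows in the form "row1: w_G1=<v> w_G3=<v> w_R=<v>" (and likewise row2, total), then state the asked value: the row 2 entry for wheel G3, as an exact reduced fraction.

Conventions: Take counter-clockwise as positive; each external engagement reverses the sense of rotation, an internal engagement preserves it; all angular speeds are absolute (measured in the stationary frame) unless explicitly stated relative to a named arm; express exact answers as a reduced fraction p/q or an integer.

row1: w_G1=1 w_G3=1 w_R=1
row2: w_G1=13/6 w_G3=-1 w_R=0
total: w_G1=19/6 w_G3=0 w_R=1
asked value: -1

class = planetary set [G3 = 24+2·14 = 52; Willis about the carrier]
row 1: whole set turns with the arm by x
row 2 (arm held, sun turns y): ω_ring = −(24/52)·y, ω_arm = 0
boundary: total ω_ring = x − (24/52)·y = 0 and total ω_arm = x = 1  ⇒  y = 13/6, x = 1
row 2 ring = −(24/52)·13/6 = -1
totals (row 1 + row 2): sun 1 + 13/6 = 19/6, ring 1 + (-1) = 0, arm 1 + 0 = 1
asked cell (row2, ring) = -1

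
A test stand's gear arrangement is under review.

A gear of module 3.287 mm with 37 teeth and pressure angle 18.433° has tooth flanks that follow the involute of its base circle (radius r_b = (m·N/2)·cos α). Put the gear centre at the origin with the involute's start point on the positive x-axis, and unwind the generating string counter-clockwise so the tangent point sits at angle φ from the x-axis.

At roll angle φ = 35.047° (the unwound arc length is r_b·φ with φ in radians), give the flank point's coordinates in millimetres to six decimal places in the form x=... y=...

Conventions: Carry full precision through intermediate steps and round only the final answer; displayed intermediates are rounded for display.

x=67.493417 y=4.238612

topology: single-mesh involute geometry — m = 3.287, N = 37
pitch radius r_p = m·N/2 = 3.287·37/2 = 60.809500
base radius r_b = r_p·cos α = 60.809500·cos 18.433° = 57.689611
roll angle φ = 35.047° = 0.61168554 rad
x = r_b·(cos φ + φ·sin φ) = 67.493417
y = r_b·(sin φ − φ·cos φ) = 4.238612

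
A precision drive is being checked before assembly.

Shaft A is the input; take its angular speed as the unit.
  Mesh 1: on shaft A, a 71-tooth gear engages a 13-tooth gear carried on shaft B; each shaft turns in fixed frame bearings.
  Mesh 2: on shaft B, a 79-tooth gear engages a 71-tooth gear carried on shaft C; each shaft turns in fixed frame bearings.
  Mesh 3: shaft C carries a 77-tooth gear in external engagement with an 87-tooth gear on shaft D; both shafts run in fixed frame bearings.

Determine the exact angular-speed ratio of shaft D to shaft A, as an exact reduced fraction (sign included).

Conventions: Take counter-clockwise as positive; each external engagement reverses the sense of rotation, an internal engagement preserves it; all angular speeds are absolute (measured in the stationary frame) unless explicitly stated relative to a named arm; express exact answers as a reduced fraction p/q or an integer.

class = fixed-axis compound train [3 meshes; 3 ratios multiply, 3 sense flips]
mesh 1 [71T→13T]: running ratio 71/13, sense −
mesh 2 [79T→71T]: running ratio 79/13, sense +
mesh 3 [77T→87T]: running ratio 6083/1131, sense −
ω_out/ω_in = -6083/1131

-6083/1131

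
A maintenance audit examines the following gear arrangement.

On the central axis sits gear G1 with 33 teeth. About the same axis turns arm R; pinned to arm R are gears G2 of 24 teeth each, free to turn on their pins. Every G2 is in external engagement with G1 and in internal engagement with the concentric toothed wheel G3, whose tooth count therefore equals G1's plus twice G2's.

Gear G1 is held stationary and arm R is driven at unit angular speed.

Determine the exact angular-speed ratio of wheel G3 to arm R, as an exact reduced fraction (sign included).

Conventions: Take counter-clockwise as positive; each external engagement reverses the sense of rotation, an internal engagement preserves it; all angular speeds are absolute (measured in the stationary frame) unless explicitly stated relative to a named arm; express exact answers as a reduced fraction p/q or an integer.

38/27

topology: planetary set — G1 33T / G2 24T / G3 81T, arm = carrier (Willis)
ring teeth: 33 + 2·24 = 81
33(ω_sun−ω_arm) = −81(ω_ring−ω_arm),  ω_sun = 0, ω_arm = 1
ω_ring = 1 − (33/81)(0−1) = 38/27
ω_out/ω_in = 38/27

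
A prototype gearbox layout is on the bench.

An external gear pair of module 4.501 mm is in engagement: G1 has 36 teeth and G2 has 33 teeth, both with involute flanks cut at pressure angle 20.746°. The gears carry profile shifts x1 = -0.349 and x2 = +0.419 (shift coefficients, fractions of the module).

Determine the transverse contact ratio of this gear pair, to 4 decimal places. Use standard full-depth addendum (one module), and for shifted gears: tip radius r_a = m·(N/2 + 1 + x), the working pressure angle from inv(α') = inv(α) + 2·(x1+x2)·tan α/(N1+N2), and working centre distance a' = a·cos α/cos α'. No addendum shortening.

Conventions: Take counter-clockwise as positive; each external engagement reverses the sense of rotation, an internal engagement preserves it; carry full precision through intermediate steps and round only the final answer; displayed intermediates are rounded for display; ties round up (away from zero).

1.6089

single-mesh involute tooth geometry (36T engaging 33T at module 4.501)
base radii: r_b1 = 75.764788, r_b2 = 69.451056
tip radii: r_a1 = 83.948151, r_a2 = 80.653419
inv(α') = inv(20.746°) + 2·(-0.349+0.419)·tan α/(36+33) = 0.01746882  ⇒  α' = 21.04807°
a' = a·cos α / cos α' = 155.2845·cos 20.746°/cos 21.04807° = 155.597388
action lengths: √(r_a1²−r_b1²) = 36.152302, √(r_a2²−r_b2²) = 41.006400
base pitch p_b = π·m·cos α = 13.223450
CR = (36.152302 + 41.006400 − 155.597388·sin 21.04807°)/13.223450 = 1.608940
contact ratio ≈ 1.6089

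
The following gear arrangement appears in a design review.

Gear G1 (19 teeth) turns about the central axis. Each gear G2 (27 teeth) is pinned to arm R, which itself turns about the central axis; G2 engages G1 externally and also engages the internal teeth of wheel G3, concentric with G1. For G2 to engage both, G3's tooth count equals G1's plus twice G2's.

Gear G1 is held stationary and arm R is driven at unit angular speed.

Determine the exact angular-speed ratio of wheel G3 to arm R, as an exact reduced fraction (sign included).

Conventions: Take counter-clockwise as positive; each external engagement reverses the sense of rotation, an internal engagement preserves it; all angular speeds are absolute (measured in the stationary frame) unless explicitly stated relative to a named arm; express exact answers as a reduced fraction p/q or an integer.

92/73

planetary set (19T centre, 27T on arm, 73T internal) — Willis relation
ring teeth: 19 + 2·27 = 73
19(ω_sun−ω_arm) = −73(ω_ring−ω_arm),  ω_sun = 0, ω_arm = 1
ω_ring = 1 − (19/73)(0−1) = 92/73
ω_out/ω_in = 92/73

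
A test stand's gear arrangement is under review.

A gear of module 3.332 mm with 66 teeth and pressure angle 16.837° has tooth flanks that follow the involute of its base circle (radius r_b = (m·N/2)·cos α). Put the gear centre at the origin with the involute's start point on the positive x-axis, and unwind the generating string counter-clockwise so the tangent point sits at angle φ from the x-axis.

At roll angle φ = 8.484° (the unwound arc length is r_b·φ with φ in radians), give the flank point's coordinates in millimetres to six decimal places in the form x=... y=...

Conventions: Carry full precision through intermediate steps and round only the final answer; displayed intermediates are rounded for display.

x=106.389925 y=0.113645

single-mesh involute tooth geometry (66T wheel at module 3.332)
pitch radius r_p = m·N/2 = 3.332·66/2 = 109.956000
base radius r_b = r_p·cos α = 109.956000·cos 16.837° = 105.242478
roll angle φ = 8.484° = 0.14807373 rad
x = r_b·(cos φ + φ·sin φ) = 106.389925
y = r_b·(sin φ − φ·cos φ) = 0.113645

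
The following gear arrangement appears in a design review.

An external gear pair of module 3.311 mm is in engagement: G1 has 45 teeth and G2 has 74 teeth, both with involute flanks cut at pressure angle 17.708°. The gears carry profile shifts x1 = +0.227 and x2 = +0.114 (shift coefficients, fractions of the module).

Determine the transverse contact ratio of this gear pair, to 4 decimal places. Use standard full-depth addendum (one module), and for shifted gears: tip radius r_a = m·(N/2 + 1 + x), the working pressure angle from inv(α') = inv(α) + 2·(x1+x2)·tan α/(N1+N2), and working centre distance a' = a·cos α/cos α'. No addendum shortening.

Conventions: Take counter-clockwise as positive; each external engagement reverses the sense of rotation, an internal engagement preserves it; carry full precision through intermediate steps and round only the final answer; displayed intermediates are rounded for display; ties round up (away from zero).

topology: single-mesh involute geometry — m = 3.311, 45T/74T pair
base radii: r_b1 = 70.967736, r_b2 = 116.702498
tip radii: r_a1 = 78.560097, r_a2 = 126.195454
inv(α') = inv(17.708°) + 2·(+0.227+0.114)·tan α/(45+74) = 0.01206157  ⇒  α' = 18.67837°
a' = a·cos α / cos α' = 197.0045·cos 17.708°/cos 18.67837° = 198.104137
action lengths: √(r_a1²−r_b1²) = 33.693758, √(r_a2²−r_b2²) = 48.018949
base pitch p_b = π·m·cos α = 9.908965
CR = (33.693758 + 48.018949 − 198.104137·sin 18.67837°)/9.908965 = 1.843661
contact ratio ≈ 1.8437

1.8437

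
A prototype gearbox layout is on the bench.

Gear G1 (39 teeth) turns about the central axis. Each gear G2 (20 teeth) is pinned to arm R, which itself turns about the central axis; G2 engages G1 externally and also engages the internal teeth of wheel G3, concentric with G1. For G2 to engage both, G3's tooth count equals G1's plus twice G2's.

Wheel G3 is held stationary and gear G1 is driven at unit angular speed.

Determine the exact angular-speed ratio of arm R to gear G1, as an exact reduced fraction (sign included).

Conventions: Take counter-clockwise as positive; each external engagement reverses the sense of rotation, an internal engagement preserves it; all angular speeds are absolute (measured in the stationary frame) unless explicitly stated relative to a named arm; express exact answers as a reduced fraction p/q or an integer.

topology: planetary set — G1 39T / G2 20T / G3 79T, arm = carrier (Willis)
ring teeth: 39 + 2·20 = 79
39(ω_sun−ω_arm) = −79(ω_ring−ω_arm),  ω_ring = 0, ω_sun = 1
39(1−ω_arm) = −79(0−ω_arm)  ⇒  118·ω_arm = 39  ⇒  ω_arm = 39/118
ω_out/ω_in = 39/118

39/118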